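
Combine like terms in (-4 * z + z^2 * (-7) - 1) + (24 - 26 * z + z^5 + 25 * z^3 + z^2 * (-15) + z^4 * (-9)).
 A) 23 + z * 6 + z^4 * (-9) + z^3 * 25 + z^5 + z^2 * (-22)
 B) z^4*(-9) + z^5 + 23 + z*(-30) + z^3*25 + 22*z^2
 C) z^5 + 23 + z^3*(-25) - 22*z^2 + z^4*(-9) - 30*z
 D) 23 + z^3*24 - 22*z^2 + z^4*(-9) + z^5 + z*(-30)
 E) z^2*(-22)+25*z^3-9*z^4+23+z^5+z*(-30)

Adding the polynomials and combining like terms:
(-4*z + z^2*(-7) - 1) + (24 - 26*z + z^5 + 25*z^3 + z^2*(-15) + z^4*(-9))
= z^2*(-22)+25*z^3-9*z^4+23+z^5+z*(-30)
E) z^2*(-22)+25*z^3-9*z^4+23+z^5+z*(-30)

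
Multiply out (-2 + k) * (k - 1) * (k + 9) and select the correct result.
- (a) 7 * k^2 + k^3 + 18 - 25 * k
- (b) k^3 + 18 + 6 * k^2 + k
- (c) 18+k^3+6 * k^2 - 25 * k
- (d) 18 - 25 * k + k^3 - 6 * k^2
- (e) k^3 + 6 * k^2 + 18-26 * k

Expanding (-2 + k) * (k - 1) * (k + 9):
= 18+k^3+6 * k^2 - 25 * k
c) 18+k^3+6 * k^2 - 25 * k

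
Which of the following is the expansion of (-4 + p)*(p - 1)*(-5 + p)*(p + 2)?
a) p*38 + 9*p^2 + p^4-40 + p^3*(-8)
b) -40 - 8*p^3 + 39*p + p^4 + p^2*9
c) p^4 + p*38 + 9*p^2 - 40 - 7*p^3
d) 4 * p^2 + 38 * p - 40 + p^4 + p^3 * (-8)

Expanding (-4 + p)*(p - 1)*(-5 + p)*(p + 2):
= p*38 + 9*p^2 + p^4-40 + p^3*(-8)
a) p*38 + 9*p^2 + p^4-40 + p^3*(-8)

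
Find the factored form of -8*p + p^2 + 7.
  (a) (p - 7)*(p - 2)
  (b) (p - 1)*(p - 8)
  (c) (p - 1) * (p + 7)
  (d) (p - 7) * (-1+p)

We need to factor -8*p + p^2 + 7.
The factored form is (p - 7) * (-1+p).
d) (p - 7) * (-1+p)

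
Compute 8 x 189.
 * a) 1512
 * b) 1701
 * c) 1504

8 * 189 = 1512
a) 1512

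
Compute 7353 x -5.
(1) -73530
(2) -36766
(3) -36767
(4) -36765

7353 * -5 = -36765
4) -36765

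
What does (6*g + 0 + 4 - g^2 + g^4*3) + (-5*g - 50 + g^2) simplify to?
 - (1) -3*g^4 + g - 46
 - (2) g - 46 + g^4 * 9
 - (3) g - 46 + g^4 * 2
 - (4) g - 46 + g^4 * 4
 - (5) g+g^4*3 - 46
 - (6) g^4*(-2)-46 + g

Adding the polynomials and combining like terms:
(6*g + 0 + 4 - g^2 + g^4*3) + (-5*g - 50 + g^2)
= g+g^4*3 - 46
5) g+g^4*3 - 46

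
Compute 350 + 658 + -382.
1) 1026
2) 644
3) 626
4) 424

First: 350 + 658 = 1008
Then: 1008 + -382 = 626
3) 626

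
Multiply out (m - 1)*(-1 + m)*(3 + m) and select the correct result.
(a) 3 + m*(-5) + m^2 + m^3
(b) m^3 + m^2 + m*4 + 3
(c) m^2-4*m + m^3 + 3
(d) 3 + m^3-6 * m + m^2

Expanding (m - 1)*(-1 + m)*(3 + m):
= 3 + m*(-5) + m^2 + m^3
a) 3 + m*(-5) + m^2 + m^3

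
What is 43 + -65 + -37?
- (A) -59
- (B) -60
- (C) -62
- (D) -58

First: 43 + -65 = -22
Then: -22 + -37 = -59
A) -59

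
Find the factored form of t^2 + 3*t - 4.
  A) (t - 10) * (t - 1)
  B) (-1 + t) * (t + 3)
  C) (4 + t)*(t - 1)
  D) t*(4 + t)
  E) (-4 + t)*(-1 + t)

We need to factor t^2 + 3*t - 4.
The factored form is (4 + t)*(t - 1).
C) (4 + t)*(t - 1)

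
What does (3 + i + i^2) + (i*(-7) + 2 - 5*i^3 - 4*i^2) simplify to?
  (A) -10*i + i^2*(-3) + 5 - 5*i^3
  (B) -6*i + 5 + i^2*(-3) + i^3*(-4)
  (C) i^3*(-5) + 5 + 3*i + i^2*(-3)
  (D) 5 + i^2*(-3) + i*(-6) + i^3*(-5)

Adding the polynomials and combining like terms:
(3 + i + i^2) + (i*(-7) + 2 - 5*i^3 - 4*i^2)
= 5 + i^2*(-3) + i*(-6) + i^3*(-5)
D) 5 + i^2*(-3) + i*(-6) + i^3*(-5)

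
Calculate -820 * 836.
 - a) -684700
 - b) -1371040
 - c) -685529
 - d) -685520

-820 * 836 = -685520
d) -685520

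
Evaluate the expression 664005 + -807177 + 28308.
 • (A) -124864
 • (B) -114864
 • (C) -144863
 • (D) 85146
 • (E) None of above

First: 664005 + -807177 = -143172
Then: -143172 + 28308 = -114864
B) -114864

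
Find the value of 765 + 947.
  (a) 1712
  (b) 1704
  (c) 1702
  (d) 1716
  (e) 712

765 + 947 = 1712
a) 1712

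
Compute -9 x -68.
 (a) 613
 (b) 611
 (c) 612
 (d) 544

-9 * -68 = 612
c) 612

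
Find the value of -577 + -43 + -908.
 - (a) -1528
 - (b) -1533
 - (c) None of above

First: -577 + -43 = -620
Then: -620 + -908 = -1528
a) -1528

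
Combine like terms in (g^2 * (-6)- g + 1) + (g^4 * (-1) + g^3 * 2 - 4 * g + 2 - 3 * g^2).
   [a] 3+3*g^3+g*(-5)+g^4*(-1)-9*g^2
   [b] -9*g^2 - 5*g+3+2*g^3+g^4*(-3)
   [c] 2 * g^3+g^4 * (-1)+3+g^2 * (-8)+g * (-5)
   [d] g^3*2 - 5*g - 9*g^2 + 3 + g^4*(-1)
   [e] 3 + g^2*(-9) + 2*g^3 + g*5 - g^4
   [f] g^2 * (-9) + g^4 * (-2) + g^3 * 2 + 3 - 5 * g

Adding the polynomials and combining like terms:
(g^2*(-6) - g + 1) + (g^4*(-1) + g^3*2 - 4*g + 2 - 3*g^2)
= g^3*2 - 5*g - 9*g^2 + 3 + g^4*(-1)
d) g^3*2 - 5*g - 9*g^2 + 3 + g^4*(-1)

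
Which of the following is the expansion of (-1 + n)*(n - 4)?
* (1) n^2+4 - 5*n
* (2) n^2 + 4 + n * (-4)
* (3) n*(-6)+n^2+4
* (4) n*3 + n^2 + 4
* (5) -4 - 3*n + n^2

Expanding (-1 + n)*(n - 4):
= n^2+4 - 5*n
1) n^2+4 - 5*n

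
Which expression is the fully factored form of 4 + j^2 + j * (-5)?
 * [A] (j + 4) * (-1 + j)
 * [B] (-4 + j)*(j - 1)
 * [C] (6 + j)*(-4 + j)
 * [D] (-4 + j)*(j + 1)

We need to factor 4 + j^2 + j * (-5).
The factored form is (-4 + j)*(j - 1).
B) (-4 + j)*(j - 1)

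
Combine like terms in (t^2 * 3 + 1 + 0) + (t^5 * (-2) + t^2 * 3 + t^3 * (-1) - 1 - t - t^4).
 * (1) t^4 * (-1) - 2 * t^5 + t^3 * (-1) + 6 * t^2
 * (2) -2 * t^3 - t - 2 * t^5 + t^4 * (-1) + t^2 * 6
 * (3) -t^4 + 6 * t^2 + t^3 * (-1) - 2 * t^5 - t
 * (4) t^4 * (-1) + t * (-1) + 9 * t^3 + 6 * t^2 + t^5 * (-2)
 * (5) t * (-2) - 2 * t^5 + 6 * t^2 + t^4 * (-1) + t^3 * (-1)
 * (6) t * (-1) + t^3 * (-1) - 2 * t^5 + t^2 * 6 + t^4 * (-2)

Adding the polynomials and combining like terms:
(t^2*3 + 1 + 0) + (t^5*(-2) + t^2*3 + t^3*(-1) - 1 - t - t^4)
= -t^4 + 6 * t^2 + t^3 * (-1) - 2 * t^5 - t
3) -t^4 + 6 * t^2 + t^3 * (-1) - 2 * t^5 - t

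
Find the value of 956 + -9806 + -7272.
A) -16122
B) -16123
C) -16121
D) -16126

First: 956 + -9806 = -8850
Then: -8850 + -7272 = -16122
A) -16122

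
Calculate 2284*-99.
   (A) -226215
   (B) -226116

2284 * -99 = -226116
B) -226116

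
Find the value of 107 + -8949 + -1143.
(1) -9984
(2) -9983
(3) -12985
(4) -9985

First: 107 + -8949 = -8842
Then: -8842 + -1143 = -9985
4) -9985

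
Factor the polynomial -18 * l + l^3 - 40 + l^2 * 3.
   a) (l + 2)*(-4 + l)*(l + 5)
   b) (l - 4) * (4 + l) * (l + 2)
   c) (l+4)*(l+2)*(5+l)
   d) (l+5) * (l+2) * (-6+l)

We need to factor -18 * l + l^3 - 40 + l^2 * 3.
The factored form is (l + 2)*(-4 + l)*(l + 5).
a) (l + 2)*(-4 + l)*(l + 5)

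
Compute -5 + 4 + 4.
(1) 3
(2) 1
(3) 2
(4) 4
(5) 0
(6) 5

First: -5 + 4 = -1
Then: -1 + 4 = 3
1) 3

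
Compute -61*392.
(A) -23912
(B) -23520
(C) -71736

-61 * 392 = -23912
A) -23912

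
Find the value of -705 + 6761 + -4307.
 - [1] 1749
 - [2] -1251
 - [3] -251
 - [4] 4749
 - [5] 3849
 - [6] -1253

First: -705 + 6761 = 6056
Then: 6056 + -4307 = 1749
1) 1749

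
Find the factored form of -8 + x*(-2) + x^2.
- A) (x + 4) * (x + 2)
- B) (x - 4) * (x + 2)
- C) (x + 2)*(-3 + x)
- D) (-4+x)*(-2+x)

We need to factor -8 + x*(-2) + x^2.
The factored form is (x - 4) * (x + 2).
B) (x - 4) * (x + 2)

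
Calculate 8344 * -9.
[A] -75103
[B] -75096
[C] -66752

8344 * -9 = -75096
B) -75096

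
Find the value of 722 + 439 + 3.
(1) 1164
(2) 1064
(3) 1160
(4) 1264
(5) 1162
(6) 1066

First: 722 + 439 = 1161
Then: 1161 + 3 = 1164
1) 1164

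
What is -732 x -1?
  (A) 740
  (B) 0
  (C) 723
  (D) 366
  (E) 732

-732 * -1 = 732
E) 732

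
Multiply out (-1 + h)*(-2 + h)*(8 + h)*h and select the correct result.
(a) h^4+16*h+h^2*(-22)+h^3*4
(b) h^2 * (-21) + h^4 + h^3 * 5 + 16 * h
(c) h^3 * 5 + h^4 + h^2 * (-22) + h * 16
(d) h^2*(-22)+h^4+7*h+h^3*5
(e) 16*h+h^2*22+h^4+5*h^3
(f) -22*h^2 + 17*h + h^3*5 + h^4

Expanding (-1 + h)*(-2 + h)*(8 + h)*h:
= h^3 * 5 + h^4 + h^2 * (-22) + h * 16
c) h^3 * 5 + h^4 + h^2 * (-22) + h * 16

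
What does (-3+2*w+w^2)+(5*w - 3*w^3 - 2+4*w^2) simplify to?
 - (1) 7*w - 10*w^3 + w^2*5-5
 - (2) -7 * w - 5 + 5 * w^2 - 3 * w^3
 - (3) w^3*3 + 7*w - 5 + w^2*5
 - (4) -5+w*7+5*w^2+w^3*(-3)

Adding the polynomials and combining like terms:
(-3 + 2*w + w^2) + (5*w - 3*w^3 - 2 + 4*w^2)
= -5+w*7+5*w^2+w^3*(-3)
4) -5+w*7+5*w^2+w^3*(-3)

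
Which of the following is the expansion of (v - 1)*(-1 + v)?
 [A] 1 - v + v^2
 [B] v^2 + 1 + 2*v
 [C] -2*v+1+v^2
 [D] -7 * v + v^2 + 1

Expanding (v - 1)*(-1 + v):
= -2*v+1+v^2
C) -2*v+1+v^2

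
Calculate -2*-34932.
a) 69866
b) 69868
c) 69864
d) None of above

-2 * -34932 = 69864
c) 69864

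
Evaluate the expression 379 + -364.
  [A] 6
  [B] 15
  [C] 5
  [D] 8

379 + -364 = 15
B) 15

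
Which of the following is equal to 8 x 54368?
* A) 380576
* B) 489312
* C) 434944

8 * 54368 = 434944
C) 434944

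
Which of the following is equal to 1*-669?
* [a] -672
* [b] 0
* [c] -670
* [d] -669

1 * -669 = -669
d) -669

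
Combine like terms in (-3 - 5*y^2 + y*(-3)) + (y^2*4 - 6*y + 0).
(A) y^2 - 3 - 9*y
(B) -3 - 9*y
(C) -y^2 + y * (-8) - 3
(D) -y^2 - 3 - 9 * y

Adding the polynomials and combining like terms:
(-3 - 5*y^2 + y*(-3)) + (y^2*4 - 6*y + 0)
= -y^2 - 3 - 9 * y
D) -y^2 - 3 - 9 * y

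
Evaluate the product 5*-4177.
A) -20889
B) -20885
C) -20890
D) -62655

5 * -4177 = -20885
B) -20885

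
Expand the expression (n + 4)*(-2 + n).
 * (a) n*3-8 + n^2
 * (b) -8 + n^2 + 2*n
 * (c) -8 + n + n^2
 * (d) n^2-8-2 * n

Expanding (n + 4)*(-2 + n):
= -8 + n^2 + 2*n
b) -8 + n^2 + 2*n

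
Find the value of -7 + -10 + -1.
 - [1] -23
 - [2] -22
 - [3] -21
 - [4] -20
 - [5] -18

First: -7 + -10 = -17
Then: -17 + -1 = -18
5) -18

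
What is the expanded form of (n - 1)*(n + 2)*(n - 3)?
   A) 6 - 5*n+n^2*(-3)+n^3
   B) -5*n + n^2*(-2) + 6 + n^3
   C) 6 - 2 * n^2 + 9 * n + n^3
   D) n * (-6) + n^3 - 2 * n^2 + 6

Expanding (n - 1)*(n + 2)*(n - 3):
= -5*n + n^2*(-2) + 6 + n^3
B) -5*n + n^2*(-2) + 6 + n^3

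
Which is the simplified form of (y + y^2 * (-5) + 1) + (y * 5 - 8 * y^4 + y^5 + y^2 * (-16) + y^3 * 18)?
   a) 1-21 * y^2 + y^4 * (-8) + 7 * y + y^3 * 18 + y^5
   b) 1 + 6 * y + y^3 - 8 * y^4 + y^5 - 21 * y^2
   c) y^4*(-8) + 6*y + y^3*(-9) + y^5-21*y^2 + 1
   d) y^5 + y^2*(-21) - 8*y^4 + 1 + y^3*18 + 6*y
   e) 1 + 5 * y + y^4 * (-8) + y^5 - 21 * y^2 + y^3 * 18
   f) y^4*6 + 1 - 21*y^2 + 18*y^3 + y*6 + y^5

Adding the polynomials and combining like terms:
(y + y^2*(-5) + 1) + (y*5 - 8*y^4 + y^5 + y^2*(-16) + y^3*18)
= y^5 + y^2*(-21) - 8*y^4 + 1 + y^3*18 + 6*y
d) y^5 + y^2*(-21) - 8*y^4 + 1 + y^3*18 + 6*y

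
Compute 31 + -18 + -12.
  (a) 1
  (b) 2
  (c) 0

First: 31 + -18 = 13
Then: 13 + -12 = 1
a) 1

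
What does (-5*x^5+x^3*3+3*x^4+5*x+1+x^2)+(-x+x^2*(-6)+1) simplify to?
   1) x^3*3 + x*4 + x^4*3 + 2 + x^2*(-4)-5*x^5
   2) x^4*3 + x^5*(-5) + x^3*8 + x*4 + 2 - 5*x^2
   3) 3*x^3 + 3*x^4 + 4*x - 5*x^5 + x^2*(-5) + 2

Adding the polynomials and combining like terms:
(-5*x^5 + x^3*3 + 3*x^4 + 5*x + 1 + x^2) + (-x + x^2*(-6) + 1)
= 3*x^3 + 3*x^4 + 4*x - 5*x^5 + x^2*(-5) + 2
3) 3*x^3 + 3*x^4 + 4*x - 5*x^5 + x^2*(-5) + 2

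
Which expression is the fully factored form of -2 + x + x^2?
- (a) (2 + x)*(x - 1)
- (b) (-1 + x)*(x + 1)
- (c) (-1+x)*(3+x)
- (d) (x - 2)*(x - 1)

We need to factor -2 + x + x^2.
The factored form is (2 + x)*(x - 1).
a) (2 + x)*(x - 1)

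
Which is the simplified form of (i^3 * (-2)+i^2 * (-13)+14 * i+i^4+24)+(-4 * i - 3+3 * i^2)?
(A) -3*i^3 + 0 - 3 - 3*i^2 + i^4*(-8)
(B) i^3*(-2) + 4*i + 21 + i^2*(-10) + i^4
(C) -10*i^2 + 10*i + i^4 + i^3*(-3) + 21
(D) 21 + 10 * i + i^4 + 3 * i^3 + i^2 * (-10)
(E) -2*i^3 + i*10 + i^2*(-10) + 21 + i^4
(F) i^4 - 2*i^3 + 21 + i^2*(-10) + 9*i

Adding the polynomials and combining like terms:
(i^3*(-2) + i^2*(-13) + 14*i + i^4 + 24) + (-4*i - 3 + 3*i^2)
= -2*i^3 + i*10 + i^2*(-10) + 21 + i^4
E) -2*i^3 + i*10 + i^2*(-10) + 21 + i^4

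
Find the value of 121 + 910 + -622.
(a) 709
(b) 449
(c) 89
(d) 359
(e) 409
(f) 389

First: 121 + 910 = 1031
Then: 1031 + -622 = 409
e) 409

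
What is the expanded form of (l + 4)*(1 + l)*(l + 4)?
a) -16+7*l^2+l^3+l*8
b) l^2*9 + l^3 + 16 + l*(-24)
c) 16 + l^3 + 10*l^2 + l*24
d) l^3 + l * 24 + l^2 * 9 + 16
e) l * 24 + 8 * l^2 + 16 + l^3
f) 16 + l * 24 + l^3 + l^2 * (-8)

Expanding (l + 4)*(1 + l)*(l + 4):
= l^3 + l * 24 + l^2 * 9 + 16
d) l^3 + l * 24 + l^2 * 9 + 16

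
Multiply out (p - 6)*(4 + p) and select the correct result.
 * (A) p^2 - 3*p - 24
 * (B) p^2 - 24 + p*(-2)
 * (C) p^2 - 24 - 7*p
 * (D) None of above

Expanding (p - 6)*(4 + p):
= p^2 - 24 + p*(-2)
B) p^2 - 24 + p*(-2)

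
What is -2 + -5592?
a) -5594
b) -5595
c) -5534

-2 + -5592 = -5594
a) -5594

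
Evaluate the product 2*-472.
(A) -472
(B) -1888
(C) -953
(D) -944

2 * -472 = -944
D) -944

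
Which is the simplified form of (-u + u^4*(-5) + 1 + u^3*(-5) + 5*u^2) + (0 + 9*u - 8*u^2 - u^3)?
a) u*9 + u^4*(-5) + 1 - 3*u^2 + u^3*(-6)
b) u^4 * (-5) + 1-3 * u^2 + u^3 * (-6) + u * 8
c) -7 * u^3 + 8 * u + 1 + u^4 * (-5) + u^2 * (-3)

Adding the polynomials and combining like terms:
(-u + u^4*(-5) + 1 + u^3*(-5) + 5*u^2) + (0 + 9*u - 8*u^2 - u^3)
= u^4 * (-5) + 1-3 * u^2 + u^3 * (-6) + u * 8
b) u^4 * (-5) + 1-3 * u^2 + u^3 * (-6) + u * 8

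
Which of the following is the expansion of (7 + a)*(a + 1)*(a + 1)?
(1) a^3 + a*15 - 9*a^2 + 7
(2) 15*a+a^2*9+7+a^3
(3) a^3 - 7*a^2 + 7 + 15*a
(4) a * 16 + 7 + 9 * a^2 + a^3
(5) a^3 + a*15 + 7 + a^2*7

Expanding (7 + a)*(a + 1)*(a + 1):
= 15*a+a^2*9+7+a^3
2) 15*a+a^2*9+7+a^3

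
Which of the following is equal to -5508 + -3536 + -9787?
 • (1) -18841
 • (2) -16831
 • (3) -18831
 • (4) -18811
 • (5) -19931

First: -5508 + -3536 = -9044
Then: -9044 + -9787 = -18831
3) -18831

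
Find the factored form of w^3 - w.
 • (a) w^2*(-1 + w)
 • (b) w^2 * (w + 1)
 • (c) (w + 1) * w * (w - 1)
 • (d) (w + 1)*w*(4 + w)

We need to factor w^3 - w.
The factored form is (w + 1) * w * (w - 1).
c) (w + 1) * w * (w - 1)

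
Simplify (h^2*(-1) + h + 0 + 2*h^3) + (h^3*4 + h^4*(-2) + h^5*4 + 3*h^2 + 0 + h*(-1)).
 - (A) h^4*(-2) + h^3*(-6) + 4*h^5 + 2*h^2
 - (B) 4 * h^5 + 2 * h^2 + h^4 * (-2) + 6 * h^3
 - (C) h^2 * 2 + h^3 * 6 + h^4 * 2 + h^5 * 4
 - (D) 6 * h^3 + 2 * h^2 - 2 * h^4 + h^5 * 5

Adding the polynomials and combining like terms:
(h^2*(-1) + h + 0 + 2*h^3) + (h^3*4 + h^4*(-2) + h^5*4 + 3*h^2 + 0 + h*(-1))
= 4 * h^5 + 2 * h^2 + h^4 * (-2) + 6 * h^3
B) 4 * h^5 + 2 * h^2 + h^4 * (-2) + 6 * h^3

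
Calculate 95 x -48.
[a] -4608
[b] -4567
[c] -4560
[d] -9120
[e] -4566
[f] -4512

95 * -48 = -4560
c) -4560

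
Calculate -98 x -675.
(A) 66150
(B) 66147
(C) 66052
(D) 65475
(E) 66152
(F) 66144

-98 * -675 = 66150
A) 66150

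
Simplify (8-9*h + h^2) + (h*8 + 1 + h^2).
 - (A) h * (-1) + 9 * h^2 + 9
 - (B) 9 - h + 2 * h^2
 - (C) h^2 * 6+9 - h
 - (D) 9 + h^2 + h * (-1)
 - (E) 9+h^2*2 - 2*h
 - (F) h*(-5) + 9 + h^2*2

Adding the polynomials and combining like terms:
(8 - 9*h + h^2) + (h*8 + 1 + h^2)
= 9 - h + 2 * h^2
B) 9 - h + 2 * h^2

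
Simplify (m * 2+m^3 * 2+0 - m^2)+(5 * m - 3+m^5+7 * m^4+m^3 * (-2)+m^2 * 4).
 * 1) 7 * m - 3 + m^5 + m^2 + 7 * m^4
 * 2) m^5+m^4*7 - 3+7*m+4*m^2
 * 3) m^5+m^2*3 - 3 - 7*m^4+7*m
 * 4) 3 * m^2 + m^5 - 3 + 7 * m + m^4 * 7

Adding the polynomials and combining like terms:
(m*2 + m^3*2 + 0 - m^2) + (5*m - 3 + m^5 + 7*m^4 + m^3*(-2) + m^2*4)
= 3 * m^2 + m^5 - 3 + 7 * m + m^4 * 7
4) 3 * m^2 + m^5 - 3 + 7 * m + m^4 * 7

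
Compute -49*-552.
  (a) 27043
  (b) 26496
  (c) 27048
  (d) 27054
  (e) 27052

-49 * -552 = 27048
c) 27048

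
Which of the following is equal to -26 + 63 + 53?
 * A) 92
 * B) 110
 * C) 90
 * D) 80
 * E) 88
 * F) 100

First: -26 + 63 = 37
Then: 37 + 53 = 90
C) 90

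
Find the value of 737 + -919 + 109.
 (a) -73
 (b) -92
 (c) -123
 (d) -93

First: 737 + -919 = -182
Then: -182 + 109 = -73
a) -73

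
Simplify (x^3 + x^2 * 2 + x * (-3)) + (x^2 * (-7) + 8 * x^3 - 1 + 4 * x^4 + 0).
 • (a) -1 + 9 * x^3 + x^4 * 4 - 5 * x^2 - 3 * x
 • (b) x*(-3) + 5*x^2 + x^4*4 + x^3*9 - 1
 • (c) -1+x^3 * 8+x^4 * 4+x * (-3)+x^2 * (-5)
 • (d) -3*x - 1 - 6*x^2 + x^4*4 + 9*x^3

Adding the polynomials and combining like terms:
(x^3 + x^2*2 + x*(-3)) + (x^2*(-7) + 8*x^3 - 1 + 4*x^4 + 0)
= -1 + 9 * x^3 + x^4 * 4 - 5 * x^2 - 3 * x
a) -1 + 9 * x^3 + x^4 * 4 - 5 * x^2 - 3 * x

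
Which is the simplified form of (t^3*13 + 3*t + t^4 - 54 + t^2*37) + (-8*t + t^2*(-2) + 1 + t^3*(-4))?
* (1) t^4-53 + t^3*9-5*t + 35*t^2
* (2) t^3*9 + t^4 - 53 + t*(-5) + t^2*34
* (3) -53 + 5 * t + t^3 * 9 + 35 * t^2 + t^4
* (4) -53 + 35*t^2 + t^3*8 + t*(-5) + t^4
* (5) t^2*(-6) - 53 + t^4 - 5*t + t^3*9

Adding the polynomials and combining like terms:
(t^3*13 + 3*t + t^4 - 54 + t^2*37) + (-8*t + t^2*(-2) + 1 + t^3*(-4))
= t^4-53 + t^3*9-5*t + 35*t^2
1) t^4-53 + t^3*9-5*t + 35*t^2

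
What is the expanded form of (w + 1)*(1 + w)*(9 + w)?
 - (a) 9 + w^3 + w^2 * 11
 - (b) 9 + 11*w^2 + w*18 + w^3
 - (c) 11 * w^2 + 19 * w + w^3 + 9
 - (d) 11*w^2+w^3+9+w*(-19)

Expanding (w + 1)*(1 + w)*(9 + w):
= 11 * w^2 + 19 * w + w^3 + 9
c) 11 * w^2 + 19 * w + w^3 + 9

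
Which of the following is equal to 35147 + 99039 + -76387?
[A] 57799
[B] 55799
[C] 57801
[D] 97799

First: 35147 + 99039 = 134186
Then: 134186 + -76387 = 57799
A) 57799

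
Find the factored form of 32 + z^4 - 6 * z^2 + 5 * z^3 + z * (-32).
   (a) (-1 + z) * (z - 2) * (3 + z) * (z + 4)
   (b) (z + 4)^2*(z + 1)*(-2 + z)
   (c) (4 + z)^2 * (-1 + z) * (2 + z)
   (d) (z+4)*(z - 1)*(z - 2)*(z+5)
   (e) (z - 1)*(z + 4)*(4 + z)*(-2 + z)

We need to factor 32 + z^4 - 6 * z^2 + 5 * z^3 + z * (-32).
The factored form is (z - 1)*(z + 4)*(4 + z)*(-2 + z).
e) (z - 1)*(z + 4)*(4 + z)*(-2 + z)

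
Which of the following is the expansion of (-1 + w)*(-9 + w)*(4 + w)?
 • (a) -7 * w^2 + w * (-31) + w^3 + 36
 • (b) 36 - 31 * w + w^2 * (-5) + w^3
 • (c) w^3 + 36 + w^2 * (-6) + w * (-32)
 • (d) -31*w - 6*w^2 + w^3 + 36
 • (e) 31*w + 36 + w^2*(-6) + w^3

Expanding (-1 + w)*(-9 + w)*(4 + w):
= -31*w - 6*w^2 + w^3 + 36
d) -31*w - 6*w^2 + w^3 + 36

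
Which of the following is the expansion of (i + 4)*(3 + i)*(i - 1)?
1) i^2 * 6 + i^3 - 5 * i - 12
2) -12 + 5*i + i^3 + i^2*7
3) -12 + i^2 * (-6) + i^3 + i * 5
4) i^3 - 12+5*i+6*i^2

Expanding (i + 4)*(3 + i)*(i - 1):
= i^3 - 12+5*i+6*i^2
4) i^3 - 12+5*i+6*i^2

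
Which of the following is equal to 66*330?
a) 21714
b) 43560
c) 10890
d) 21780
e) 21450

66 * 330 = 21780
d) 21780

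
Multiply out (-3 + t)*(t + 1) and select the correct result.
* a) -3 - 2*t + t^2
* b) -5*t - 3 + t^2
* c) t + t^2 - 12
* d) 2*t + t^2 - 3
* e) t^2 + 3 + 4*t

Expanding (-3 + t)*(t + 1):
= -3 - 2*t + t^2
a) -3 - 2*t + t^2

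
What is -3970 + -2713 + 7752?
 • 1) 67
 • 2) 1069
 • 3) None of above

First: -3970 + -2713 = -6683
Then: -6683 + 7752 = 1069
2) 1069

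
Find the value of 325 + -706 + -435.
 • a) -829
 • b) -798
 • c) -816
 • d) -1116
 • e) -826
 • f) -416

First: 325 + -706 = -381
Then: -381 + -435 = -816
c) -816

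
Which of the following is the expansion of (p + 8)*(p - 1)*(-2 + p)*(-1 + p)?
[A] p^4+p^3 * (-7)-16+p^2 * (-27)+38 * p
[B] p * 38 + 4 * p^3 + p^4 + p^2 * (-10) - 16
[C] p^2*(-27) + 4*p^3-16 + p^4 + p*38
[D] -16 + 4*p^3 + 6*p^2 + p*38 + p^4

Expanding (p + 8)*(p - 1)*(-2 + p)*(-1 + p):
= p^2*(-27) + 4*p^3-16 + p^4 + p*38
C) p^2*(-27) + 4*p^3-16 + p^4 + p*38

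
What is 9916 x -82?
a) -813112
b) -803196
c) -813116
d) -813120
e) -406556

9916 * -82 = -813112
a) -813112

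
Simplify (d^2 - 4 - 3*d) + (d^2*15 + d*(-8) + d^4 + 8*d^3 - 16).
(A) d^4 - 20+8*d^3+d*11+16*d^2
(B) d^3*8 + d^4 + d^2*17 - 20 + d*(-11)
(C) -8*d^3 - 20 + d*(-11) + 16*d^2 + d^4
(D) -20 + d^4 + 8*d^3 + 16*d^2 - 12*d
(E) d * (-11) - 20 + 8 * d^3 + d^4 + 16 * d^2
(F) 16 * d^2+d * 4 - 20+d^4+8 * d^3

Adding the polynomials and combining like terms:
(d^2 - 4 - 3*d) + (d^2*15 + d*(-8) + d^4 + 8*d^3 - 16)
= d * (-11) - 20 + 8 * d^3 + d^4 + 16 * d^2
E) d * (-11) - 20 + 8 * d^3 + d^4 + 16 * d^2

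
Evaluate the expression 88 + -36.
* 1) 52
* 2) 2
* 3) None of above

88 + -36 = 52
1) 52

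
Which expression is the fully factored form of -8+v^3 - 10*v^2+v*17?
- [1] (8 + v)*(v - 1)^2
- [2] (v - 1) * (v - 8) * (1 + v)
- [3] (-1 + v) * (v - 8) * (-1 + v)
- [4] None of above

We need to factor -8+v^3 - 10*v^2+v*17.
The factored form is (-1 + v) * (v - 8) * (-1 + v).
3) (-1 + v) * (v - 8) * (-1 + v)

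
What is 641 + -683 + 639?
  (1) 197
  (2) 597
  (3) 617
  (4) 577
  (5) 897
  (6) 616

First: 641 + -683 = -42
Then: -42 + 639 = 597
2) 597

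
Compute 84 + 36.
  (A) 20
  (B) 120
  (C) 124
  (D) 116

84 + 36 = 120
B) 120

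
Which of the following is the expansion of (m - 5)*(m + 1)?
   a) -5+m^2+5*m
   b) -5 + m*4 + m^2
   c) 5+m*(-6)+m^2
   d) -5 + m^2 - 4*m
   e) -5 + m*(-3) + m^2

Expanding (m - 5)*(m + 1):
= -5 + m^2 - 4*m
d) -5 + m^2 - 4*m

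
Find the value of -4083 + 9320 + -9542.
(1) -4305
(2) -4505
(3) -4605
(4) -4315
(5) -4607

First: -4083 + 9320 = 5237
Then: 5237 + -9542 = -4305
1) -4305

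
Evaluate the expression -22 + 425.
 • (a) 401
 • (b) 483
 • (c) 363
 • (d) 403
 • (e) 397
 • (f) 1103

-22 + 425 = 403
d) 403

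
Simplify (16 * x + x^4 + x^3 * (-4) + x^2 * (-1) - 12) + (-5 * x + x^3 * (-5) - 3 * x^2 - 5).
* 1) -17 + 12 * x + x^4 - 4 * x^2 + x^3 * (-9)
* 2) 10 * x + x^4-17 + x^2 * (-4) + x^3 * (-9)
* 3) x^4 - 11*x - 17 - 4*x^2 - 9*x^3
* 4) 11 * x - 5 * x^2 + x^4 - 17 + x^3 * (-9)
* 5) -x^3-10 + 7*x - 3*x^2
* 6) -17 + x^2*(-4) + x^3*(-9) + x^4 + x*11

Adding the polynomials and combining like terms:
(16*x + x^4 + x^3*(-4) + x^2*(-1) - 12) + (-5*x + x^3*(-5) - 3*x^2 - 5)
= -17 + x^2*(-4) + x^3*(-9) + x^4 + x*11
6) -17 + x^2*(-4) + x^3*(-9) + x^4 + x*11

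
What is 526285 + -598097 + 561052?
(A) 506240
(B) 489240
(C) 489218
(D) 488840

First: 526285 + -598097 = -71812
Then: -71812 + 561052 = 489240
B) 489240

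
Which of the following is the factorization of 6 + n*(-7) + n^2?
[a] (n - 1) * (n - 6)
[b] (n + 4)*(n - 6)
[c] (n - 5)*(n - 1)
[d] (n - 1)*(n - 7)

We need to factor 6 + n*(-7) + n^2.
The factored form is (n - 1) * (n - 6).
a) (n - 1) * (n - 6)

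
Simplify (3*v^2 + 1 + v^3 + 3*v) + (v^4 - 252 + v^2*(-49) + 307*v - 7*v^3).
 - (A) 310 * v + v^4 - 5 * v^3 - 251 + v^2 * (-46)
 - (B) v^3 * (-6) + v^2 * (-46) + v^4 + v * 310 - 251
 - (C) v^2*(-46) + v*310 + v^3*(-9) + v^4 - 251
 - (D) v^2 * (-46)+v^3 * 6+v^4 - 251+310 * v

Adding the polynomials and combining like terms:
(3*v^2 + 1 + v^3 + 3*v) + (v^4 - 252 + v^2*(-49) + 307*v - 7*v^3)
= v^3 * (-6) + v^2 * (-46) + v^4 + v * 310 - 251
B) v^3 * (-6) + v^2 * (-46) + v^4 + v * 310 - 251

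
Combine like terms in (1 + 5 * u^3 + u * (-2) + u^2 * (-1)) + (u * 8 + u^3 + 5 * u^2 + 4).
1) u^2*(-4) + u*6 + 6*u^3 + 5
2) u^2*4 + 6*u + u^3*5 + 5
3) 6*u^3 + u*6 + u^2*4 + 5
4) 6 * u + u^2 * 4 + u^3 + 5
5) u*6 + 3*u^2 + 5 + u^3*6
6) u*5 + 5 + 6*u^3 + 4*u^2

Adding the polynomials and combining like terms:
(1 + 5*u^3 + u*(-2) + u^2*(-1)) + (u*8 + u^3 + 5*u^2 + 4)
= 6*u^3 + u*6 + u^2*4 + 5
3) 6*u^3 + u*6 + u^2*4 + 5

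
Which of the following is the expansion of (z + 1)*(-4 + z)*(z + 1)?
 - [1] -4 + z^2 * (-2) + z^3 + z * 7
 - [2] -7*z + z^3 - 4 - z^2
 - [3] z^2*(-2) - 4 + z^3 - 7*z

Expanding (z + 1)*(-4 + z)*(z + 1):
= z^2*(-2) - 4 + z^3 - 7*z
3) z^2*(-2) - 4 + z^3 - 7*z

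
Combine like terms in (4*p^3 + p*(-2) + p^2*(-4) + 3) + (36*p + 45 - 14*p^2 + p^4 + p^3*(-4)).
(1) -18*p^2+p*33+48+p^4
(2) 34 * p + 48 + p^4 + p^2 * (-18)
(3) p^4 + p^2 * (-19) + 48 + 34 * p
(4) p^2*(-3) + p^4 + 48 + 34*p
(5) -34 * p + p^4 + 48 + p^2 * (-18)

Adding the polynomials and combining like terms:
(4*p^3 + p*(-2) + p^2*(-4) + 3) + (36*p + 45 - 14*p^2 + p^4 + p^3*(-4))
= 34 * p + 48 + p^4 + p^2 * (-18)
2) 34 * p + 48 + p^4 + p^2 * (-18)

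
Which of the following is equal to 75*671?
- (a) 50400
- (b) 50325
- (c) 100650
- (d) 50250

75 * 671 = 50325
b) 50325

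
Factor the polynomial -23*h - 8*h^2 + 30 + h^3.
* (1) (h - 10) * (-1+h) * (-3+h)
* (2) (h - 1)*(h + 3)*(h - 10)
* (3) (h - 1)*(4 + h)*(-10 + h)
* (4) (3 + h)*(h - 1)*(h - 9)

We need to factor -23*h - 8*h^2 + 30 + h^3.
The factored form is (h - 1)*(h + 3)*(h - 10).
2) (h - 1)*(h + 3)*(h - 10)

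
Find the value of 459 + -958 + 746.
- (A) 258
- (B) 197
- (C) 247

First: 459 + -958 = -499
Then: -499 + 746 = 247
C) 247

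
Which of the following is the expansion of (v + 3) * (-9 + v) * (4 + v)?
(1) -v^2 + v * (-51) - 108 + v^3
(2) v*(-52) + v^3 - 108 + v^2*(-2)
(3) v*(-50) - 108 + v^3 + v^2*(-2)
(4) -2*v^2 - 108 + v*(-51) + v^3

Expanding (v + 3) * (-9 + v) * (4 + v):
= -2*v^2 - 108 + v*(-51) + v^3
4) -2*v^2 - 108 + v*(-51) + v^3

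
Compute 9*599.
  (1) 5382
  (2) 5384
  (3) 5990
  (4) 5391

9 * 599 = 5391
4) 5391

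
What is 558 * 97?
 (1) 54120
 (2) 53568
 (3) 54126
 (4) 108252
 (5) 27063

558 * 97 = 54126
3) 54126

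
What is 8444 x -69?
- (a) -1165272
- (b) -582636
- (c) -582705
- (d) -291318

8444 * -69 = -582636
b) -582636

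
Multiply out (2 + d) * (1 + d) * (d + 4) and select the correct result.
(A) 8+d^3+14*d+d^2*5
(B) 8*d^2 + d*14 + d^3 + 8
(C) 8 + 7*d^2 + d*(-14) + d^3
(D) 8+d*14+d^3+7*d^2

Expanding (2 + d) * (1 + d) * (d + 4):
= 8+d*14+d^3+7*d^2
D) 8+d*14+d^3+7*d^2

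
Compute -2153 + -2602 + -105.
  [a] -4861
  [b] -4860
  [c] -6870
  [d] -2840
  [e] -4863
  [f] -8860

First: -2153 + -2602 = -4755
Then: -4755 + -105 = -4860
b) -4860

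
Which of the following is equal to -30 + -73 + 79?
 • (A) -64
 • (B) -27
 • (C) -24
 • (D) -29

First: -30 + -73 = -103
Then: -103 + 79 = -24
C) -24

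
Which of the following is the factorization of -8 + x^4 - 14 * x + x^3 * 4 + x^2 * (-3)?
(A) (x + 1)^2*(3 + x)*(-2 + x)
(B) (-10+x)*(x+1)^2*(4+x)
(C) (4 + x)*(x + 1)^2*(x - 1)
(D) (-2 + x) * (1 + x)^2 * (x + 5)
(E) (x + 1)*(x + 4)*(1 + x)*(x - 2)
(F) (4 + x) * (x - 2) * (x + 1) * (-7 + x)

We need to factor -8 + x^4 - 14 * x + x^3 * 4 + x^2 * (-3).
The factored form is (x + 1)*(x + 4)*(1 + x)*(x - 2).
E) (x + 1)*(x + 4)*(1 + x)*(x - 2)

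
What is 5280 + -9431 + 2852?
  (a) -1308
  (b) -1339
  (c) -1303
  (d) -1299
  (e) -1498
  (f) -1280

First: 5280 + -9431 = -4151
Then: -4151 + 2852 = -1299
d) -1299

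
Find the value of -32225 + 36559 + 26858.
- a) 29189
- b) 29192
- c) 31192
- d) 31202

First: -32225 + 36559 = 4334
Then: 4334 + 26858 = 31192
c) 31192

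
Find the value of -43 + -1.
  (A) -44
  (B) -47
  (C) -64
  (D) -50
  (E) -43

-43 + -1 = -44
A) -44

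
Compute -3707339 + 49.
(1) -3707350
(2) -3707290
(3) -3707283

-3707339 + 49 = -3707290
2) -3707290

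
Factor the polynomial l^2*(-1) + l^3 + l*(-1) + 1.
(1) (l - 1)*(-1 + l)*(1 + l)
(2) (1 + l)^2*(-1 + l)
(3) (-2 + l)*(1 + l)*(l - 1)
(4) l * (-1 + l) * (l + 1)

We need to factor l^2*(-1) + l^3 + l*(-1) + 1.
The factored form is (l - 1)*(-1 + l)*(1 + l).
1) (l - 1)*(-1 + l)*(1 + l)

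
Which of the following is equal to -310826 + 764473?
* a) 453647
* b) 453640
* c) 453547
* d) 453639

-310826 + 764473 = 453647
a) 453647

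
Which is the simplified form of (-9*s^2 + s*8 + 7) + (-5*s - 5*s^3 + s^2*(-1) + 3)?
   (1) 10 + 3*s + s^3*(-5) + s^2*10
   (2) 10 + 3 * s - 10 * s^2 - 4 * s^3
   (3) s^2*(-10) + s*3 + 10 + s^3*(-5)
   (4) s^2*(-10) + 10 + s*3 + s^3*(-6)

Adding the polynomials and combining like terms:
(-9*s^2 + s*8 + 7) + (-5*s - 5*s^3 + s^2*(-1) + 3)
= s^2*(-10) + s*3 + 10 + s^3*(-5)
3) s^2*(-10) + s*3 + 10 + s^3*(-5)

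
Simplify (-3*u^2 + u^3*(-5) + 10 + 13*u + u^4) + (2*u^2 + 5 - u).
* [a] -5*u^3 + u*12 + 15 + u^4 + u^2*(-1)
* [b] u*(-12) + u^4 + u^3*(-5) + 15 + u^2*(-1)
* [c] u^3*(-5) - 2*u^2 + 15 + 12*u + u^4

Adding the polynomials and combining like terms:
(-3*u^2 + u^3*(-5) + 10 + 13*u + u^4) + (2*u^2 + 5 - u)
= -5*u^3 + u*12 + 15 + u^4 + u^2*(-1)
a) -5*u^3 + u*12 + 15 + u^4 + u^2*(-1)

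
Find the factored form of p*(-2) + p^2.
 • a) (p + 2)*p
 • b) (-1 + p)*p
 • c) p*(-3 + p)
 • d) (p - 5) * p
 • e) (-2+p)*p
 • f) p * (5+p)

We need to factor p*(-2) + p^2.
The factored form is (-2+p)*p.
e) (-2+p)*p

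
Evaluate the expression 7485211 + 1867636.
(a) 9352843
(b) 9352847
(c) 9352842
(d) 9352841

7485211 + 1867636 = 9352847
b) 9352847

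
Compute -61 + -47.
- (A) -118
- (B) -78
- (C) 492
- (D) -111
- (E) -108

-61 + -47 = -108
E) -108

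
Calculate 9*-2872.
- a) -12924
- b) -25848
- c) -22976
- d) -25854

9 * -2872 = -25848
b) -25848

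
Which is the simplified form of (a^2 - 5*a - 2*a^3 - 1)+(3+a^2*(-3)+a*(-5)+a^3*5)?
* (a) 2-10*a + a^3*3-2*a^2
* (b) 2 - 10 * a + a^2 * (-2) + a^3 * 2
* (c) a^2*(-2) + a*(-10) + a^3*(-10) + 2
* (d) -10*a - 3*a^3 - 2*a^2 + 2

Adding the polynomials and combining like terms:
(a^2 - 5*a - 2*a^3 - 1) + (3 + a^2*(-3) + a*(-5) + a^3*5)
= 2-10*a + a^3*3-2*a^2
a) 2-10*a + a^3*3-2*a^2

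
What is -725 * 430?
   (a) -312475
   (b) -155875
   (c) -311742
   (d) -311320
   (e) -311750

-725 * 430 = -311750
e) -311750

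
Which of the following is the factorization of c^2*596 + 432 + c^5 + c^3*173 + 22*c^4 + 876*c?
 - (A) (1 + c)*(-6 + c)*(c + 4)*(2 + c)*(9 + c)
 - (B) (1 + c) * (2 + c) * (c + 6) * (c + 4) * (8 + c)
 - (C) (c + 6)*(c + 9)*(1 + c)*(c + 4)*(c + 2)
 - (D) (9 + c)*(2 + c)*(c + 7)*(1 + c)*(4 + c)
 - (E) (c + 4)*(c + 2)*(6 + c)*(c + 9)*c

We need to factor c^2*596 + 432 + c^5 + c^3*173 + 22*c^4 + 876*c.
The factored form is (c + 6)*(c + 9)*(1 + c)*(c + 4)*(c + 2).
C) (c + 6)*(c + 9)*(1 + c)*(c + 4)*(c + 2)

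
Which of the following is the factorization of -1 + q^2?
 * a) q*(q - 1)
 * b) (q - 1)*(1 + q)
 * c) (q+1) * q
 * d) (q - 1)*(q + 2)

We need to factor -1 + q^2.
The factored form is (q - 1)*(1 + q).
b) (q - 1)*(1 + q)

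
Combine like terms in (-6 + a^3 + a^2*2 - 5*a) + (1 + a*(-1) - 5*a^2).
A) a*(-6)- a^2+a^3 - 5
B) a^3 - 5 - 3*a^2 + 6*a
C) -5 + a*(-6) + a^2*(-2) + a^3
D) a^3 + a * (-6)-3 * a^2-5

Adding the polynomials and combining like terms:
(-6 + a^3 + a^2*2 - 5*a) + (1 + a*(-1) - 5*a^2)
= a^3 + a * (-6)-3 * a^2-5
D) a^3 + a * (-6)-3 * a^2-5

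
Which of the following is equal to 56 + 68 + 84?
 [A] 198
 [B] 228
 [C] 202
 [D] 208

First: 56 + 68 = 124
Then: 124 + 84 = 208
D) 208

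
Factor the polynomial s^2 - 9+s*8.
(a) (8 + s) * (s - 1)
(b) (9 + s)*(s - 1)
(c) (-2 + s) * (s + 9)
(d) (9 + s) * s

We need to factor s^2 - 9+s*8.
The factored form is (9 + s)*(s - 1).
b) (9 + s)*(s - 1)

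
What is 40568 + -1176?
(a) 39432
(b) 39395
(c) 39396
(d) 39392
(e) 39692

40568 + -1176 = 39392
d) 39392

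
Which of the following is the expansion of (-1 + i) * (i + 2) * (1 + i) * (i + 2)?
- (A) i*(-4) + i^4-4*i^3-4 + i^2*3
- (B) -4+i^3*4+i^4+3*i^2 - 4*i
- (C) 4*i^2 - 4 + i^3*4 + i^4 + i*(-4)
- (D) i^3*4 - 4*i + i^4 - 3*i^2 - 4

Expanding (-1 + i) * (i + 2) * (1 + i) * (i + 2):
= -4+i^3*4+i^4+3*i^2 - 4*i
B) -4+i^3*4+i^4+3*i^2 - 4*i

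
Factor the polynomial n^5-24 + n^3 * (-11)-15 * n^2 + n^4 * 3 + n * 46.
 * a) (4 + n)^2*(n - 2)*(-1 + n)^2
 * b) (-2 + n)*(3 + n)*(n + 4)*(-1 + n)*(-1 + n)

We need to factor n^5-24 + n^3 * (-11)-15 * n^2 + n^4 * 3 + n * 46.
The factored form is (-2 + n)*(3 + n)*(n + 4)*(-1 + n)*(-1 + n).
b) (-2 + n)*(3 + n)*(n + 4)*(-1 + n)*(-1 + n)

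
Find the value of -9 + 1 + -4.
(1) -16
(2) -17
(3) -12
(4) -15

First: -9 + 1 = -8
Then: -8 + -4 = -12
3) -12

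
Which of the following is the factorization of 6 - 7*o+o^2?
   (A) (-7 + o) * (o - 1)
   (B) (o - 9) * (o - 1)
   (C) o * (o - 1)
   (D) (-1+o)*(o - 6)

We need to factor 6 - 7*o+o^2.
The factored form is (-1+o)*(o - 6).
D) (-1+o)*(o - 6)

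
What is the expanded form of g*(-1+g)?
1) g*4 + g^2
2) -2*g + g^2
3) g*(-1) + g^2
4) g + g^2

Expanding g*(-1+g):
= g*(-1) + g^2
3) g*(-1) + g^2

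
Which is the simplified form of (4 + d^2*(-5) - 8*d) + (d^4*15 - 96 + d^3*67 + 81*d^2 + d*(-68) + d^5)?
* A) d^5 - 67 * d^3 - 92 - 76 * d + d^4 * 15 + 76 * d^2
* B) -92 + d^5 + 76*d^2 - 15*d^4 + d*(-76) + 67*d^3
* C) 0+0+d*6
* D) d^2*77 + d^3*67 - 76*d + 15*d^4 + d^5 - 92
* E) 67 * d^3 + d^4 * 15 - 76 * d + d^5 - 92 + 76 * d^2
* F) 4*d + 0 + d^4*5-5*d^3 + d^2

Adding the polynomials and combining like terms:
(4 + d^2*(-5) - 8*d) + (d^4*15 - 96 + d^3*67 + 81*d^2 + d*(-68) + d^5)
= 67 * d^3 + d^4 * 15 - 76 * d + d^5 - 92 + 76 * d^2
E) 67 * d^3 + d^4 * 15 - 76 * d + d^5 - 92 + 76 * d^2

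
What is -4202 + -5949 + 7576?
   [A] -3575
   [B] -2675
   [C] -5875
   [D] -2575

First: -4202 + -5949 = -10151
Then: -10151 + 7576 = -2575
D) -2575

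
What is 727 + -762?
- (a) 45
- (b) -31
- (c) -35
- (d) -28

727 + -762 = -35
c) -35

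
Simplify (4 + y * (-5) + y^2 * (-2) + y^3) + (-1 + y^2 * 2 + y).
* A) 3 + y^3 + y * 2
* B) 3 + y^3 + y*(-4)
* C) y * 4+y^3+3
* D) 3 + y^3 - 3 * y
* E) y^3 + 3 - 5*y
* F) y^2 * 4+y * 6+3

Adding the polynomials and combining like terms:
(4 + y*(-5) + y^2*(-2) + y^3) + (-1 + y^2*2 + y)
= 3 + y^3 + y*(-4)
B) 3 + y^3 + y*(-4)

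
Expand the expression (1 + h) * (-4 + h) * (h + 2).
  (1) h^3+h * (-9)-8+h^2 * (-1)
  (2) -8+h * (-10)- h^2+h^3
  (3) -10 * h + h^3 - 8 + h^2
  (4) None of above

Expanding (1 + h) * (-4 + h) * (h + 2):
= -8+h * (-10)- h^2+h^3
2) -8+h * (-10)- h^2+h^3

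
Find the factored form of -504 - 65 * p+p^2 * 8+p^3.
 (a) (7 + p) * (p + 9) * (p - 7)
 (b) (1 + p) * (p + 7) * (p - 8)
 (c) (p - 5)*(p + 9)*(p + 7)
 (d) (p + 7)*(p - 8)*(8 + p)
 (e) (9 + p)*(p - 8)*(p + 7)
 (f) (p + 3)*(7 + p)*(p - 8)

We need to factor -504 - 65 * p+p^2 * 8+p^3.
The factored form is (9 + p)*(p - 8)*(p + 7).
e) (9 + p)*(p - 8)*(p + 7)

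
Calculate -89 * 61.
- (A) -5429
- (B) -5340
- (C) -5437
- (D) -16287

-89 * 61 = -5429
A) -5429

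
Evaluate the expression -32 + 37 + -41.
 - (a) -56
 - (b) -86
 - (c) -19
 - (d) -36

First: -32 + 37 = 5
Then: 5 + -41 = -36
d) -36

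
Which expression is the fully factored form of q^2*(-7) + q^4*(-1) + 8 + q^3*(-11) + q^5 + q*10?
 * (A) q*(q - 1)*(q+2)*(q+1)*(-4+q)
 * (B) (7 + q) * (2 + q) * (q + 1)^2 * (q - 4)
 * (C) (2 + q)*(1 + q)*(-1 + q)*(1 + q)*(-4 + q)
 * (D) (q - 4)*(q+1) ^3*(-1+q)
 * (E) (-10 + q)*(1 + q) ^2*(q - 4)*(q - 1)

We need to factor q^2*(-7) + q^4*(-1) + 8 + q^3*(-11) + q^5 + q*10.
The factored form is (2 + q)*(1 + q)*(-1 + q)*(1 + q)*(-4 + q).
C) (2 + q)*(1 + q)*(-1 + q)*(1 + q)*(-4 + q)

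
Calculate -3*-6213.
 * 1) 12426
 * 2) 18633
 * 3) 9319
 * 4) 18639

-3 * -6213 = 18639
4) 18639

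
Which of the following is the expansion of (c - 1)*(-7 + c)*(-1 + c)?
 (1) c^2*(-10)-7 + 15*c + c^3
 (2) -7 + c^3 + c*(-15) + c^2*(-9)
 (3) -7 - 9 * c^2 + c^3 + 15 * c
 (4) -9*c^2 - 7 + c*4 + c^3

Expanding (c - 1)*(-7 + c)*(-1 + c):
= -7 - 9 * c^2 + c^3 + 15 * c
3) -7 - 9 * c^2 + c^3 + 15 * c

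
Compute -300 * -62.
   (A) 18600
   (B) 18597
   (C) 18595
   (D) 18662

-300 * -62 = 18600
A) 18600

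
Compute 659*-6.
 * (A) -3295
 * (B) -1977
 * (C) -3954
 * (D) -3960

659 * -6 = -3954
C) -3954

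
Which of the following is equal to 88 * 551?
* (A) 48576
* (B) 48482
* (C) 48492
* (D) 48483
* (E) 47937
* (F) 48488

88 * 551 = 48488
F) 48488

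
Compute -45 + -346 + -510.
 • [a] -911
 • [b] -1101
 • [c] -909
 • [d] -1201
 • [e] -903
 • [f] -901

First: -45 + -346 = -391
Then: -391 + -510 = -901
f) -901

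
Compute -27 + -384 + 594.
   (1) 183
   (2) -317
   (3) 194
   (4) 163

First: -27 + -384 = -411
Then: -411 + 594 = 183
1) 183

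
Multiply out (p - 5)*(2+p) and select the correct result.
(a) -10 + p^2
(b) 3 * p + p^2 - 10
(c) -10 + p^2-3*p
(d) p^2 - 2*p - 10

Expanding (p - 5)*(2+p):
= -10 + p^2-3*p
c) -10 + p^2-3*p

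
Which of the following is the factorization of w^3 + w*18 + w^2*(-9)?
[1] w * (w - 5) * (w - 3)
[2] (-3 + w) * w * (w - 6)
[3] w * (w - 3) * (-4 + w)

We need to factor w^3 + w*18 + w^2*(-9).
The factored form is (-3 + w) * w * (w - 6).
2) (-3 + w) * w * (w - 6)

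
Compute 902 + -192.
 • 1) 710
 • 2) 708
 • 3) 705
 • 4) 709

902 + -192 = 710
1) 710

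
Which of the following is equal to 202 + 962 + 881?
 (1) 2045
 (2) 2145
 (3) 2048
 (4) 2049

First: 202 + 962 = 1164
Then: 1164 + 881 = 2045
1) 2045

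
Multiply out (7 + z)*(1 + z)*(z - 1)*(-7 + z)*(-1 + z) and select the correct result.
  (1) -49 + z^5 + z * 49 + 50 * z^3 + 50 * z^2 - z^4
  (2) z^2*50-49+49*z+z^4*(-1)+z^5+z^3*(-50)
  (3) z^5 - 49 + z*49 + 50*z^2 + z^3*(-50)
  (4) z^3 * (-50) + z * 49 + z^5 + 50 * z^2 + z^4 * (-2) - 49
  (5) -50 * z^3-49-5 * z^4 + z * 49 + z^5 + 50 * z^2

Expanding (7 + z)*(1 + z)*(z - 1)*(-7 + z)*(-1 + z):
= z^2*50-49+49*z+z^4*(-1)+z^5+z^3*(-50)
2) z^2*50-49+49*z+z^4*(-1)+z^5+z^3*(-50)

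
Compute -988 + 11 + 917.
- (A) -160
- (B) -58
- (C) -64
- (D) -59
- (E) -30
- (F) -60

First: -988 + 11 = -977
Then: -977 + 917 = -60
F) -60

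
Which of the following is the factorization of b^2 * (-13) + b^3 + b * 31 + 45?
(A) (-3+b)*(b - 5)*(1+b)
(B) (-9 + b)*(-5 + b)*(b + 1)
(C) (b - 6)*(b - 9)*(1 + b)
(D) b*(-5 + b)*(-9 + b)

We need to factor b^2 * (-13) + b^3 + b * 31 + 45.
The factored form is (-9 + b)*(-5 + b)*(b + 1).
B) (-9 + b)*(-5 + b)*(b + 1)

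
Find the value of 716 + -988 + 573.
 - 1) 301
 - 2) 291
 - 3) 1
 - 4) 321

First: 716 + -988 = -272
Then: -272 + 573 = 301
1) 301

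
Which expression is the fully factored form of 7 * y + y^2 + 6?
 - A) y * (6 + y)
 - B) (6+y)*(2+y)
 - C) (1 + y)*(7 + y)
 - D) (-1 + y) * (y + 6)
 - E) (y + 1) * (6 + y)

We need to factor 7 * y + y^2 + 6.
The factored form is (y + 1) * (6 + y).
E) (y + 1) * (6 + y)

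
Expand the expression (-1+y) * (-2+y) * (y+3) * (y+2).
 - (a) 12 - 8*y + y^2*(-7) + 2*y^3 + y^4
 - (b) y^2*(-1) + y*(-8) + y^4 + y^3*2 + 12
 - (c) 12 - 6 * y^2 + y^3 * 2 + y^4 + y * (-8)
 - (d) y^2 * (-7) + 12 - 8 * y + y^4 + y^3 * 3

Expanding (-1+y) * (-2+y) * (y+3) * (y+2):
= 12 - 8*y + y^2*(-7) + 2*y^3 + y^4
a) 12 - 8*y + y^2*(-7) + 2*y^3 + y^4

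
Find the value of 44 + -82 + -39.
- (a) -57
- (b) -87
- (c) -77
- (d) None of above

First: 44 + -82 = -38
Then: -38 + -39 = -77
c) -77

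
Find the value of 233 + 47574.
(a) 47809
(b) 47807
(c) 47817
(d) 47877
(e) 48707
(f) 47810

233 + 47574 = 47807
b) 47807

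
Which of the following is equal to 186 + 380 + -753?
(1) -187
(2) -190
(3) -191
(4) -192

First: 186 + 380 = 566
Then: 566 + -753 = -187
1) -187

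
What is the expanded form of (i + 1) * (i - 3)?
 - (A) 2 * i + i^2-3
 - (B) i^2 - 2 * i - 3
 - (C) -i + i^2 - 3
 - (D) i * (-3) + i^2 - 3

Expanding (i + 1) * (i - 3):
= i^2 - 2 * i - 3
B) i^2 - 2 * i - 3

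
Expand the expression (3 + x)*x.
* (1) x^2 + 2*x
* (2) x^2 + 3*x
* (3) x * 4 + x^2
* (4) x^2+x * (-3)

Expanding (3 + x)*x:
= x^2 + 3*x
2) x^2 + 3*x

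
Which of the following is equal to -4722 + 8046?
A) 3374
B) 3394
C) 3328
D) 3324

-4722 + 8046 = 3324
D) 3324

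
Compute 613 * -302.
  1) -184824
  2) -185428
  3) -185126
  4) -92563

613 * -302 = -185126
3) -185126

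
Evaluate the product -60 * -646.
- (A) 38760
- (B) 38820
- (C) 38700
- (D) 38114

-60 * -646 = 38760
A) 38760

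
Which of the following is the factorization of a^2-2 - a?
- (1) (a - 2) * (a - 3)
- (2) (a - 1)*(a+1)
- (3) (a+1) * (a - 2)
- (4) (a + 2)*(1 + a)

We need to factor a^2-2 - a.
The factored form is (a+1) * (a - 2).
3) (a+1) * (a - 2)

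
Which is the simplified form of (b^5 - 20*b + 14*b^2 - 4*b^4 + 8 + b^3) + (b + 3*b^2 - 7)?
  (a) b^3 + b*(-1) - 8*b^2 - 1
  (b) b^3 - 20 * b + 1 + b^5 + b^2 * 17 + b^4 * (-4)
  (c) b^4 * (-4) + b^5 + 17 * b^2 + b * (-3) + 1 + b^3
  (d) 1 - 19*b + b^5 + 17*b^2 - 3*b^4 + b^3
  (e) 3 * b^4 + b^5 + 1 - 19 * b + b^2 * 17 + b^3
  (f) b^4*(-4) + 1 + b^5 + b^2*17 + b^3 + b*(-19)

Adding the polynomials and combining like terms:
(b^5 - 20*b + 14*b^2 - 4*b^4 + 8 + b^3) + (b + 3*b^2 - 7)
= b^4*(-4) + 1 + b^5 + b^2*17 + b^3 + b*(-19)
f) b^4*(-4) + 1 + b^5 + b^2*17 + b^3 + b*(-19)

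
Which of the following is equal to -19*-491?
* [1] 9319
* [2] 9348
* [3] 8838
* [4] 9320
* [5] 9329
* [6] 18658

-19 * -491 = 9329
5) 9329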